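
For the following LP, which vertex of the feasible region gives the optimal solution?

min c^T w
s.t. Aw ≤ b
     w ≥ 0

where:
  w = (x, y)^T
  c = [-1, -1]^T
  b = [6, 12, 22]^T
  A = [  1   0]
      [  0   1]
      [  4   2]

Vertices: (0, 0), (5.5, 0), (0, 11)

Evaluate the objective at each vertex of the feasible region:
  z(0, 0) = 0
  z(5.5, 0) = -5.5
  z(0, 11) = -11  ←
The minimum is at x = 0, y = 11.

(0, 11)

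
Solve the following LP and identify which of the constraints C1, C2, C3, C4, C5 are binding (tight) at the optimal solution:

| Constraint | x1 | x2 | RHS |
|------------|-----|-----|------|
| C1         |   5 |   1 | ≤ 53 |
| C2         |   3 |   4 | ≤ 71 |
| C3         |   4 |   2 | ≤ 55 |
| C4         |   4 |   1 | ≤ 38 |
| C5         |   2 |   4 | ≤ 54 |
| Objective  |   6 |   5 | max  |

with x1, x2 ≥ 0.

At x1 = 7, x2 = 10, compute slack b - a·x for each constraint:
  C1: 53 − 45 = 8  (slack)
  C2: 71 − 61 = 10  (slack)
  C3: 55 − 48 = 7  (slack)
  C4: 38 − 38 = 0  (binding)
  C5: 54 − 54 = 0  (binding)

Optimal: x1 = 7, x2 = 10
Binding: C4, C5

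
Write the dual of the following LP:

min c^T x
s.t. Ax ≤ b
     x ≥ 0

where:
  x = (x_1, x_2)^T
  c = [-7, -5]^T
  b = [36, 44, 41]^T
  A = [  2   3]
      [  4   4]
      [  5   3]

Primal min cᵀx s.t. Ax ≤ b, x ≥ 0  →  Dual max −bᵀy s.t. Aᵀy ≥ −c, y ≥ 0.

Maximize: z = -36y1 - 44y2 - 41y3

Subject to:
  2y1 + 4y2 + 5y3 ≥ 7
  3y1 + 4y2 + 3y3 ≥ 5
  y1, y2, y3 ≥ 0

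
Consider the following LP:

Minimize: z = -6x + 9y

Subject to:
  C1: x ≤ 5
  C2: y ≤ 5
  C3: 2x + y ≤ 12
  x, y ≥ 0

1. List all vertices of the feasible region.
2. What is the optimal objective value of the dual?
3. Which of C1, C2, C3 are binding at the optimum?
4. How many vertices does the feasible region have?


1. (0, 0), (5, 0), (5, 2), (3.5, 5), (0, 5)
2. -30
3. C1
4. 5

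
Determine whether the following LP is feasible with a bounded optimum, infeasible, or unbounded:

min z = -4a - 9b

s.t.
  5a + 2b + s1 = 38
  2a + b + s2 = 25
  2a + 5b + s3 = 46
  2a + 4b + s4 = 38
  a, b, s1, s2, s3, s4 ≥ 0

Feasible with a bounded optimal solution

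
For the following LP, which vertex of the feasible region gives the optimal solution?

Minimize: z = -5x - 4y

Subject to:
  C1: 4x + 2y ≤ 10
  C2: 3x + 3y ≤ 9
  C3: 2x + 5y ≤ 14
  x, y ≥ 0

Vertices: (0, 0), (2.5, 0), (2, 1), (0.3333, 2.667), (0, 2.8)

Evaluate the objective at each vertex of the feasible region:
  z(0, 0) = 0
  z(2.5, 0) = -12.5
  z(2, 1) = -14  ←
  z(0.3333, 2.667) = -12.33
  z(0, 2.8) = -11.2
The minimum is at x = 2, y = 1.

(2, 1)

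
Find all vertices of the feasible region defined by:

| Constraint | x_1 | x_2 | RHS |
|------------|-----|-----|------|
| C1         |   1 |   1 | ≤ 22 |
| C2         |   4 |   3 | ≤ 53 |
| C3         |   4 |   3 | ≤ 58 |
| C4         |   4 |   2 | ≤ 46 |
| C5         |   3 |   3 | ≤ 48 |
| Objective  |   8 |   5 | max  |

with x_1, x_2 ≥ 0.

(0, 0), (11.5, 0), (8, 7), (5, 11), (0, 16)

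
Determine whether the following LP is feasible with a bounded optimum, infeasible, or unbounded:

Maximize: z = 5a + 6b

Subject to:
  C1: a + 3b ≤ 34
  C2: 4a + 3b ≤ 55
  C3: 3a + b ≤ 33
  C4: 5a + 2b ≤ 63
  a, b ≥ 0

Feasible with a bounded optimal solution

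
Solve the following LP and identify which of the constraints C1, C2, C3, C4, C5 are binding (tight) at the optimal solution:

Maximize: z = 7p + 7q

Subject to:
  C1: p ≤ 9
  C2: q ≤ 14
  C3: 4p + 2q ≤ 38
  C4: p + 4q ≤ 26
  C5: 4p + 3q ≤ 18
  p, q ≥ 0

At p = 0, q = 6, compute slack b - a·x for each constraint:
  C1: 9 − 0 = 9  (slack)
  C2: 14 − 6 = 8  (slack)
  C3: 38 − 12 = 26  (slack)
  C4: 26 − 24 = 2  (slack)
  C5: 18 − 18 = 0  (binding)

Optimal: p = 0, q = 6
Binding: C5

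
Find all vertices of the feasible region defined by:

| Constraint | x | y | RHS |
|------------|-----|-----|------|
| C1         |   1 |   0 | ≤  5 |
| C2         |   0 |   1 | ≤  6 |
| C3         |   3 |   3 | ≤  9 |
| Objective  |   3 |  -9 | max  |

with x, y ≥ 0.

(0, 0), (3, 0), (0, 3)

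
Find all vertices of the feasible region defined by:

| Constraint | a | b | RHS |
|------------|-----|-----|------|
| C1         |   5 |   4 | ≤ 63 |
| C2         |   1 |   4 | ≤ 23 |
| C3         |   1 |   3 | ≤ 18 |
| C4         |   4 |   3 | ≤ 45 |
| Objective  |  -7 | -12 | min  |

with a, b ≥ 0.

(0, 0), (11.25, 0), (9, 3), (3, 5), (0, 5.75)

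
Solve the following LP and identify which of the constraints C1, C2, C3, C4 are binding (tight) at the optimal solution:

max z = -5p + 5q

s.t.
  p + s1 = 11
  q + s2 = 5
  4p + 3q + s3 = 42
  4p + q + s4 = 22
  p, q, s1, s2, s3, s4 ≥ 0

At p = 0, q = 5, compute slack b - a·x for each constraint:
  C1: 11 − 0 = 11  (slack)
  C2: 5 − 5 = 0  (binding)
  C3: 42 − 15 = 27  (slack)
  C4: 22 − 5 = 17  (slack)

Optimal: p = 0, q = 5
Binding: C2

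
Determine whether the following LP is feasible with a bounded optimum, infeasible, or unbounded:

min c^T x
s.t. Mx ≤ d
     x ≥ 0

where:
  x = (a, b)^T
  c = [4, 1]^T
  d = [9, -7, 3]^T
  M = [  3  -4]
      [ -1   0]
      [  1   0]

Infeasible (no feasible solution exists)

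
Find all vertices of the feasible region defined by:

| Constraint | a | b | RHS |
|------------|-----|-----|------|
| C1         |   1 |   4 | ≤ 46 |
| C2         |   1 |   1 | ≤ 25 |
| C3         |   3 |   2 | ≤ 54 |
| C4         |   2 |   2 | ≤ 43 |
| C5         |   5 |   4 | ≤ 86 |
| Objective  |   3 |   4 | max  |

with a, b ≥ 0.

(0, 0), (17.2, 0), (10, 9), (0, 11.5)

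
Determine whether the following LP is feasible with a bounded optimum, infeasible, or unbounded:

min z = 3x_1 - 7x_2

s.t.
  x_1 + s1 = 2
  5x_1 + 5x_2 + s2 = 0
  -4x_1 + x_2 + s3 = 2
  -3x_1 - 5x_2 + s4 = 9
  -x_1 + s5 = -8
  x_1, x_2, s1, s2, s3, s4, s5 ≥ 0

Infeasible (no feasible solution exists)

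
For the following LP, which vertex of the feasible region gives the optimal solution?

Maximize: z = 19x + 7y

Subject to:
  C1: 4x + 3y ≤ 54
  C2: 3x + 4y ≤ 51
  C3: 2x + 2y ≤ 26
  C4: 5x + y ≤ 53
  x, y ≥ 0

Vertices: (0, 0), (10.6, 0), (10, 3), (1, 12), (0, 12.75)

Evaluate the objective at each vertex of the feasible region:
  z(0, 0) = 0
  z(10.6, 0) = 201.4
  z(10, 3) = 211  ←
  z(1, 12) = 103
  z(0, 12.75) = 89.25
The maximum is at x = 10, y = 3.

(10, 3)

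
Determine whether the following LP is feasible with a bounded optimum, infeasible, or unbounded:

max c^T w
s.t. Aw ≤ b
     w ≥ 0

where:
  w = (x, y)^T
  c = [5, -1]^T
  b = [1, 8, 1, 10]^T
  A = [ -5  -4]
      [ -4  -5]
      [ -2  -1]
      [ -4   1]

Unbounded (objective can increase without bound)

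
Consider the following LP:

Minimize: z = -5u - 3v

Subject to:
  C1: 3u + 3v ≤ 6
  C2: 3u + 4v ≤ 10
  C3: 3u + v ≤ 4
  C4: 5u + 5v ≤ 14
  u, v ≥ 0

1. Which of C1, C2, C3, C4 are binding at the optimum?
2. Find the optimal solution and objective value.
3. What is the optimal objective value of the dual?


1. C1, C3
2. u = 1, v = 1, z = -8
3. -8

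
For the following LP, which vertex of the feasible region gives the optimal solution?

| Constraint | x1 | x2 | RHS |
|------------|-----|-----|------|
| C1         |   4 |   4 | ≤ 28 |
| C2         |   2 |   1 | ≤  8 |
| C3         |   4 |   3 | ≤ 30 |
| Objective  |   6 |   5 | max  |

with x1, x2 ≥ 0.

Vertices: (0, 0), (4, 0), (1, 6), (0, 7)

Evaluate the objective at each vertex of the feasible region:
  z(0, 0) = 0
  z(4, 0) = 24
  z(1, 6) = 36  ←
  z(0, 7) = 35
The maximum is at x1 = 1, x2 = 6.

(1, 6)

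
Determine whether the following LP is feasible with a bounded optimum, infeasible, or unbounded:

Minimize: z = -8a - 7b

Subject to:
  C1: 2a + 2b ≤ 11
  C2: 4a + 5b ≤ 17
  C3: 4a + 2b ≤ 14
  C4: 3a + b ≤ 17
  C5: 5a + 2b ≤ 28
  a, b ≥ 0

Feasible with a bounded optimal solution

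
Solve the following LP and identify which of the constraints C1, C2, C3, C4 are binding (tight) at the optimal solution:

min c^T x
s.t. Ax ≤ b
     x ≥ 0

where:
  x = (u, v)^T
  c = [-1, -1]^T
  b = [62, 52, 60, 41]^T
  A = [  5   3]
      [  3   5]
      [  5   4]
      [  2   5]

At u = 8, v = 5, compute slack b - a·x for each constraint:
  C1: 62 − 55 = 7  (slack)
  C2: 52 − 49 = 3  (slack)
  C3: 60 − 60 = 0  (binding)
  C4: 41 − 41 = 0  (binding)

Optimal: u = 8, v = 5
Binding: C3, C4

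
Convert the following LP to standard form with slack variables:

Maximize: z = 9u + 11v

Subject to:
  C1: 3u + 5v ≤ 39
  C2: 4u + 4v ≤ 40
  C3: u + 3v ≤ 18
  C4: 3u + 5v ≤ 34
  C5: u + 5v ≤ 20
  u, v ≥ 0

max z = 9u + 11v

s.t.
  3u + 5v + s1 = 39
  4u + 4v + s2 = 40
  u + 3v + s3 = 18
  3u + 5v + s4 = 34
  u + 5v + s5 = 20
  u, v, s1, s2, s3, s4, s5 ≥ 0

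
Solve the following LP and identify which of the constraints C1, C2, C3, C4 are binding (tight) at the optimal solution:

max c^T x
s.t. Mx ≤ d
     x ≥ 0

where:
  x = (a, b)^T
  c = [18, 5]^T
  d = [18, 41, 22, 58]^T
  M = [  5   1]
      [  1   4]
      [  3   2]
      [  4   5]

At a = 2, b = 8, compute slack b - a·x for each constraint:
  C1: 18 − 18 = 0  (binding)
  C2: 41 − 34 = 7  (slack)
  C3: 22 − 22 = 0  (binding)
  C4: 58 − 48 = 10  (slack)

Optimal: a = 2, b = 8
Binding: C1, C3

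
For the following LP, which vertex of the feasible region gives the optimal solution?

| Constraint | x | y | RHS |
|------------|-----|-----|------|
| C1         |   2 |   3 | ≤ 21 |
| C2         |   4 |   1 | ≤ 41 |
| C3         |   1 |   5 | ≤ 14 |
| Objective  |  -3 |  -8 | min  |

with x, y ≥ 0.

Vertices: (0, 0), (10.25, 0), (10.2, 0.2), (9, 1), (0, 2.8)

Evaluate the objective at each vertex of the feasible region:
  z(0, 0) = 0
  z(10.25, 0) = -30.75
  z(10.2, 0.2) = -32.2
  z(9, 1) = -35  ←
  z(0, 2.8) = -22.4
The minimum is at x = 9, y = 1.

(9, 1)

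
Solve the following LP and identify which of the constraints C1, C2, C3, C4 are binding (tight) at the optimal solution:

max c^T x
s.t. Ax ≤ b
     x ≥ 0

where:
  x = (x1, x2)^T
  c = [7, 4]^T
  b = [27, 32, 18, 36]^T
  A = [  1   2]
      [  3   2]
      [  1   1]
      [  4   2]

At x1 = 4, x2 = 10, compute slack b - a·x for each constraint:
  C1: 27 − 24 = 3  (slack)
  C2: 32 − 32 = 0  (binding)
  C3: 18 − 14 = 4  (slack)
  C4: 36 − 36 = 0  (binding)

Optimal: x1 = 4, x2 = 10
Binding: C2, C4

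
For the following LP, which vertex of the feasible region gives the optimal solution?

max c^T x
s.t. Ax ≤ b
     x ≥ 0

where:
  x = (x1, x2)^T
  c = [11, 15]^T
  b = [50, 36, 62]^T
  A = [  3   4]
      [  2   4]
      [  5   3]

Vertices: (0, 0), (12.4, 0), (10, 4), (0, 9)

Evaluate the objective at each vertex of the feasible region:
  z(0, 0) = 0
  z(12.4, 0) = 136.4
  z(10, 4) = 170  ←
  z(0, 9) = 135
The maximum is at x1 = 10, x2 = 4.

(10, 4)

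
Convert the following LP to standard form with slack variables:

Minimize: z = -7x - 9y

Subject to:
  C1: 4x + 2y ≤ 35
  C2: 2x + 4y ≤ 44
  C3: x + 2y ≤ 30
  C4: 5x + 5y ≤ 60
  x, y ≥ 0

min z = -7x - 9y

s.t.
  4x + 2y + s1 = 35
  2x + 4y + s2 = 44
  x + 2y + s3 = 30
  5x + 5y + s4 = 60
  x, y, s1, s2, s3, s4 ≥ 0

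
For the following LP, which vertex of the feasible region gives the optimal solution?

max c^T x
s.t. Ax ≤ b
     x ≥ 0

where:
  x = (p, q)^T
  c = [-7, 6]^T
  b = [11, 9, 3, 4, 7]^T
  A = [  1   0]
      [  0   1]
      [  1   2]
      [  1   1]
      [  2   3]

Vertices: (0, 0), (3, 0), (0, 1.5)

Evaluate the objective at each vertex of the feasible region:
  z(0, 0) = 0
  z(3, 0) = -21
  z(0, 1.5) = 9  ←
The maximum is at p = 0, q = 1.5.

(0, 1.5)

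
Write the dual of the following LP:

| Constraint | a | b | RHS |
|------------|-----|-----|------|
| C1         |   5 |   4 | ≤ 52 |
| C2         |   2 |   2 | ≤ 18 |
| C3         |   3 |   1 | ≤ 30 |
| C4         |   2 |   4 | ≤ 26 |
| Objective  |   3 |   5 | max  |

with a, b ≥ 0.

Primal max cᵀx s.t. Ax ≤ b, x ≥ 0  →  Dual min bᵀy s.t. Aᵀy ≥ c, y ≥ 0.

Minimize: z = 52y1 + 18y2 + 30y3 + 26y4

Subject to:
  5y1 + 2y2 + 3y3 + 2y4 ≥ 3
  4y1 + 2y2 + y3 + 4y4 ≥ 5
  y1, y2, y3, y4 ≥ 0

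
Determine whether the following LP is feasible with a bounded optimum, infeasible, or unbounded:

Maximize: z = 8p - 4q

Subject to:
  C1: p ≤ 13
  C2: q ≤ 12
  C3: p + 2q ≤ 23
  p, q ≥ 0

Feasible with a bounded optimal solution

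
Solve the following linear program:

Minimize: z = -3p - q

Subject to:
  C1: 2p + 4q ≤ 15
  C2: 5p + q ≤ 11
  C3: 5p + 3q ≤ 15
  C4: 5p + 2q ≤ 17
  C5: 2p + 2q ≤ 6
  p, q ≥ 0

Evaluate the objective at each vertex of the feasible region:
  z(0, 0) = 0
  z(2.2, 0) = -6.6
  z(2, 1) = -7  ←
  z(0, 3) = -3
The minimum is at p = 2, q = 1.

p = 2, q = 1, z = -7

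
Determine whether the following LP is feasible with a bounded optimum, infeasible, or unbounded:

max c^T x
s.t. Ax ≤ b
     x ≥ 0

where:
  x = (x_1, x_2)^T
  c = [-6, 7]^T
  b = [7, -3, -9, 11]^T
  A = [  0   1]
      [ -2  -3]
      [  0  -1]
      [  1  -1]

Infeasible (no feasible solution exists)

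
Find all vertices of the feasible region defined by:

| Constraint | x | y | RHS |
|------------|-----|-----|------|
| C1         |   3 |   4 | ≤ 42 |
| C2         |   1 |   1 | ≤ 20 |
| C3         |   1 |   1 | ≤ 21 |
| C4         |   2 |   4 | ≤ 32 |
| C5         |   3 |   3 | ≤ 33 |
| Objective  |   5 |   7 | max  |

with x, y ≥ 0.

(0, 0), (11, 0), (6, 5), (0, 8)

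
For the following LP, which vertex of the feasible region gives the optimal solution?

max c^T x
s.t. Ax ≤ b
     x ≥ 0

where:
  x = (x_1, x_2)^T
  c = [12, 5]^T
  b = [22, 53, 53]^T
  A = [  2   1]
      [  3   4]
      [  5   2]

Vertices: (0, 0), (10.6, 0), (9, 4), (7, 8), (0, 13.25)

Evaluate the objective at each vertex of the feasible region:
  z(0, 0) = 0
  z(10.6, 0) = 127.2
  z(9, 4) = 128  ←
  z(7, 8) = 124
  z(0, 13.25) = 66.25
The maximum is at x_1 = 9, x_2 = 4.

(9, 4)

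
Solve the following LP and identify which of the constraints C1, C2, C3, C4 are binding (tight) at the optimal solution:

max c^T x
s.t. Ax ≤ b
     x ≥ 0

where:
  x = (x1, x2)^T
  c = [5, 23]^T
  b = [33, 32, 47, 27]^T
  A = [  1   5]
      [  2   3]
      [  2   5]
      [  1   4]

At x1 = 3, x2 = 6, compute slack b - a·x for each constraint:
  C1: 33 − 33 = 0  (binding)
  C2: 32 − 24 = 8  (slack)
  C3: 47 − 36 = 11  (slack)
  C4: 27 − 27 = 0  (binding)

Optimal: x1 = 3, x2 = 6
Binding: C1, C4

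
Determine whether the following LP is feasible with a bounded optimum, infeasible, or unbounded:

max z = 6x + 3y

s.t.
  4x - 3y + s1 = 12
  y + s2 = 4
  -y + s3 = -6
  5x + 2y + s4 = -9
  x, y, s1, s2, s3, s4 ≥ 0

Infeasible (no feasible solution exists)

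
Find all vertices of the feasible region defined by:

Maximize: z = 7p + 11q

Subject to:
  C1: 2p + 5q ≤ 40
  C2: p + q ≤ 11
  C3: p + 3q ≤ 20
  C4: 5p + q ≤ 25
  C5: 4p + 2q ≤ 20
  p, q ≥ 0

(0, 0), (5, 0), (2, 6), (0, 6.667)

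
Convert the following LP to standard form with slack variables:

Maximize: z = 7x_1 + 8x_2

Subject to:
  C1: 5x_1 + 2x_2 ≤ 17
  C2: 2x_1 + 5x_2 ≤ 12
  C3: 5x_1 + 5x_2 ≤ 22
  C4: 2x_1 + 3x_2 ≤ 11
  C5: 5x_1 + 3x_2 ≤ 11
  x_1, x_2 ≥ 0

max z = 7x_1 + 8x_2

s.t.
  5x_1 + 2x_2 + s1 = 17
  2x_1 + 5x_2 + s2 = 12
  5x_1 + 5x_2 + s3 = 22
  2x_1 + 3x_2 + s4 = 11
  5x_1 + 3x_2 + s5 = 11
  x_1, x_2, s1, s2, s3, s4, s5 ≥ 0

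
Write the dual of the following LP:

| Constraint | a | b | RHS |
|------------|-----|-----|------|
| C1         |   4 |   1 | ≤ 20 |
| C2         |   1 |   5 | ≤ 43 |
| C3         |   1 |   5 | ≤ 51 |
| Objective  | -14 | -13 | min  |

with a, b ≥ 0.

Primal min cᵀx s.t. Ax ≤ b, x ≥ 0  →  Dual max −bᵀy s.t. Aᵀy ≥ −c, y ≥ 0.

Maximize: z = -20y1 - 43y2 - 51y3

Subject to:
  4y1 + y2 + y3 ≥ 14
  y1 + 5y2 + 5y3 ≥ 13
  y1, y2, y3 ≥ 0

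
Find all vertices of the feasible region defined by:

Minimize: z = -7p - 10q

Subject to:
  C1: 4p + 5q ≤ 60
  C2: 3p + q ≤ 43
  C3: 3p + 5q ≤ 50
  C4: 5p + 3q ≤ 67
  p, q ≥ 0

(0, 0), (13.4, 0), (11.92, 2.462), (10, 4), (0, 10)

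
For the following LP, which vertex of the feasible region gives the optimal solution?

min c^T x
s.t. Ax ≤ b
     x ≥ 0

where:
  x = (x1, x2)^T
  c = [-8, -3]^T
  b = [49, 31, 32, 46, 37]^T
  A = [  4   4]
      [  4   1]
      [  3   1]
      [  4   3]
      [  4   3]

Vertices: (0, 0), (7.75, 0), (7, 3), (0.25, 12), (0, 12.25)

Evaluate the objective at each vertex of the feasible region:
  z(0, 0) = 0
  z(7.75, 0) = -62
  z(7, 3) = -65  ←
  z(0.25, 12) = -38
  z(0, 12.25) = -36.75
The minimum is at x1 = 7, x2 = 3.

(7, 3)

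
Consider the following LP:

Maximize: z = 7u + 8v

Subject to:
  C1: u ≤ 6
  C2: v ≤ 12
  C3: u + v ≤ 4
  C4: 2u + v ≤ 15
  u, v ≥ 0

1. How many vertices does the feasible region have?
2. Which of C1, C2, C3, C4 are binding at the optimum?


1. 3
2. C3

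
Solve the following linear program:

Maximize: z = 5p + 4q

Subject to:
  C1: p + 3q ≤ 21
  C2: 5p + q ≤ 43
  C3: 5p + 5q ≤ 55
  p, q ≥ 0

Evaluate the objective at each vertex of the feasible region:
  z(0, 0) = 0
  z(8.6, 0) = 43
  z(8, 3) = 52  ←
  z(6, 5) = 50
  z(0, 7) = 28
The maximum is at p = 8, q = 3.

p = 8, q = 3, z = 52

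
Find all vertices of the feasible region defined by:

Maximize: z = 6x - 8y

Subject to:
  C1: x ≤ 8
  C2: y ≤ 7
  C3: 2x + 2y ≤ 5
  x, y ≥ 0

(0, 0), (2.5, 0), (0, 2.5)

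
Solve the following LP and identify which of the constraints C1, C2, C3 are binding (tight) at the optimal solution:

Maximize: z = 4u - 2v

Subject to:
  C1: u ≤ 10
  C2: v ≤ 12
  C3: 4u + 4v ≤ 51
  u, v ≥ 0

At u = 10, v = 0, compute slack b - a·x for each constraint:
  C1: 10 − 10 = 0  (binding)
  C2: 12 − 0 = 12  (slack)
  C3: 51 − 40 = 11  (slack)

Optimal: u = 10, v = 0
Binding: C1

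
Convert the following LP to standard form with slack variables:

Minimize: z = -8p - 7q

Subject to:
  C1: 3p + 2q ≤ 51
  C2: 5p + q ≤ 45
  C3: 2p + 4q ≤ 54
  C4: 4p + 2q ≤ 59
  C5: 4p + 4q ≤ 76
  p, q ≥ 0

min z = -8p - 7q

s.t.
  3p + 2q + s1 = 51
  5p + q + s2 = 45
  2p + 4q + s3 = 54
  4p + 2q + s4 = 59
  4p + 4q + s5 = 76
  p, q, s1, s2, s3, s4, s5 ≥ 0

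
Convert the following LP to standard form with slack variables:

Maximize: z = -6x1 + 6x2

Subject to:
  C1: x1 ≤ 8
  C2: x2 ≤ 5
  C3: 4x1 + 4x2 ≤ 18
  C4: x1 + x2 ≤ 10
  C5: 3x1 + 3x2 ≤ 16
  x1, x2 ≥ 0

max z = -6x1 + 6x2

s.t.
  x1 + s1 = 8
  x2 + s2 = 5
  4x1 + 4x2 + s3 = 18
  x1 + x2 + s4 = 10
  3x1 + 3x2 + s5 = 16
  x1, x2, s1, s2, s3, s4, s5 ≥ 0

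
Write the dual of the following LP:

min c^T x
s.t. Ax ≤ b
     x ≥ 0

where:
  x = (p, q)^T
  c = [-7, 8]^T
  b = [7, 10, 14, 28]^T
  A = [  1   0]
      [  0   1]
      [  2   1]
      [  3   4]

Primal min cᵀx s.t. Ax ≤ b, x ≥ 0  →  Dual max −bᵀy s.t. Aᵀy ≥ −c, y ≥ 0.

Maximize: z = -7y1 - 10y2 - 14y3 - 28y4

Subject to:
  y1 + 2y3 + 3y4 ≥ 7
  y2 + y3 + 4y4 ≥ -8
  y1, y2, y3, y4 ≥ 0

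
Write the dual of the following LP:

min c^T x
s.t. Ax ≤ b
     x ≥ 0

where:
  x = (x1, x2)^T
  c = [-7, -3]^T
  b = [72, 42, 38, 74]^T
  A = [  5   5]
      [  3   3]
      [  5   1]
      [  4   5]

Primal min cᵀx s.t. Ax ≤ b, x ≥ 0  →  Dual max −bᵀy s.t. Aᵀy ≥ −c, y ≥ 0.

Maximize: z = -72y1 - 42y2 - 38y3 - 74y4

Subject to:
  5y1 + 3y2 + 5y3 + 4y4 ≥ 7
  5y1 + 3y2 + y3 + 5y4 ≥ 3
  y1, y2, y3, y4 ≥ 0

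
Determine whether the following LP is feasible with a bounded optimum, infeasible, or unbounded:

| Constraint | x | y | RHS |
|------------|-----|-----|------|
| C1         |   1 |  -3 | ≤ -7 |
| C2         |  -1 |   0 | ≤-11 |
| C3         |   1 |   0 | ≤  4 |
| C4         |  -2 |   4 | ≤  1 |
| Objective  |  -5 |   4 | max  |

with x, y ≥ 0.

Infeasible (no feasible solution exists)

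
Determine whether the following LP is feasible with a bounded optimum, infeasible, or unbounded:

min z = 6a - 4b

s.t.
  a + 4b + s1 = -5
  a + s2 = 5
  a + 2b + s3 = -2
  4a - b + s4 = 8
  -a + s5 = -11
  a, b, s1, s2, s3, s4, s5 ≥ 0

Infeasible (no feasible solution exists)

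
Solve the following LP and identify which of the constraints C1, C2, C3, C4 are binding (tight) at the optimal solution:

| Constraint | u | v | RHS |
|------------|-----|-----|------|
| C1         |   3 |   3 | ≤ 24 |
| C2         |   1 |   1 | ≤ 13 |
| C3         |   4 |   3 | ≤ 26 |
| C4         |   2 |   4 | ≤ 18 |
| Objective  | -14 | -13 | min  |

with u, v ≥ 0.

At u = 5, v = 2, compute slack b - a·x for each constraint:
  C1: 24 − 21 = 3  (slack)
  C2: 13 − 7 = 6  (slack)
  C3: 26 − 26 = 0  (binding)
  C4: 18 − 18 = 0  (binding)

Optimal: u = 5, v = 2
Binding: C3, C4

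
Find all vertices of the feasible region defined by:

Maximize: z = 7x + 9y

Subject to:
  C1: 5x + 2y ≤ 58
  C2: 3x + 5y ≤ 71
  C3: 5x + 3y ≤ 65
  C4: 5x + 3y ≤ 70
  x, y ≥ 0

(0, 0), (11.6, 0), (8.8, 7), (7, 10), (0, 14.2)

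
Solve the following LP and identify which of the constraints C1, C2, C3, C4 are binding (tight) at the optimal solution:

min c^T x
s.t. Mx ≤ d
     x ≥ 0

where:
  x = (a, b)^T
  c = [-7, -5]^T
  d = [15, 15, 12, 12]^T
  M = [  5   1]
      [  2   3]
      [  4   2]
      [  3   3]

At a = 2, b = 2, compute slack b - a·x for each constraint:
  C1: 15 − 12 = 3  (slack)
  C2: 15 − 10 = 5  (slack)
  C3: 12 − 12 = 0  (binding)
  C4: 12 − 12 = 0  (binding)

Optimal: a = 2, b = 2
Binding: C3, C4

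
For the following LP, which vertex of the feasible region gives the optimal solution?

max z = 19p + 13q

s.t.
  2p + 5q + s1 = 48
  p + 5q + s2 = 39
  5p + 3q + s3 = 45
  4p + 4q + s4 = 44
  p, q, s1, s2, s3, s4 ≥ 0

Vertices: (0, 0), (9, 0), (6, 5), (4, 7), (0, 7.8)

Evaluate the objective at each vertex of the feasible region:
  z(0, 0) = 0
  z(9, 0) = 171
  z(6, 5) = 179  ←
  z(4, 7) = 167
  z(0, 7.8) = 101.4
The maximum is at p = 6, q = 5.

(6, 5)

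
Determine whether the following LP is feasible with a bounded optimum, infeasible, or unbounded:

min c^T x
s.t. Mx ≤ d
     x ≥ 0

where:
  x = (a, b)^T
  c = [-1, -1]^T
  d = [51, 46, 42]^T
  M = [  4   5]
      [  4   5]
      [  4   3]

Feasible with a bounded optimal solution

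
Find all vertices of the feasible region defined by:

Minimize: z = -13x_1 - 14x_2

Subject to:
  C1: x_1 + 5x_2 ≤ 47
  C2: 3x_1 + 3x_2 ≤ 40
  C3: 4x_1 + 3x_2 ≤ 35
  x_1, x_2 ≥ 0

(0, 0), (8.75, 0), (2, 9), (0, 9.4)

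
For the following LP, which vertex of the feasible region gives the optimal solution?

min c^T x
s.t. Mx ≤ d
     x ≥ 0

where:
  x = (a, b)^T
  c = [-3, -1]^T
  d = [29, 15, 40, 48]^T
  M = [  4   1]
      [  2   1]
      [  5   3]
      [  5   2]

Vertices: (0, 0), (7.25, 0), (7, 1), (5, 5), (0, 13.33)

Evaluate the objective at each vertex of the feasible region:
  z(0, 0) = 0
  z(7.25, 0) = -21.75
  z(7, 1) = -22  ←
  z(5, 5) = -20
  z(0, 13.33) = -13.33
The minimum is at a = 7, b = 1.

(7, 1)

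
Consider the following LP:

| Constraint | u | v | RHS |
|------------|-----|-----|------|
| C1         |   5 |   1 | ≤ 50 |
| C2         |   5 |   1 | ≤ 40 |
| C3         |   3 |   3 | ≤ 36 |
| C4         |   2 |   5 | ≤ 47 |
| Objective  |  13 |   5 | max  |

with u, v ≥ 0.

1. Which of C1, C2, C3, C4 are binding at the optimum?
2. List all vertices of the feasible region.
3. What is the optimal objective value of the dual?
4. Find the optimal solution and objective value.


1. C2, C3
2. (0, 0), (8, 0), (7, 5), (4.333, 7.667), (0, 9.4)
3. 116
4. u = 7, v = 5, z = 116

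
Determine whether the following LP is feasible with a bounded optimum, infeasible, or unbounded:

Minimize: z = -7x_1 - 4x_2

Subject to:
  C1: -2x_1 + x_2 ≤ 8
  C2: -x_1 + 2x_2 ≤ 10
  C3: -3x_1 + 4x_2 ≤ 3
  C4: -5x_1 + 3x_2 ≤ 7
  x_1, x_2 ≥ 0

Unbounded (objective can decrease without bound)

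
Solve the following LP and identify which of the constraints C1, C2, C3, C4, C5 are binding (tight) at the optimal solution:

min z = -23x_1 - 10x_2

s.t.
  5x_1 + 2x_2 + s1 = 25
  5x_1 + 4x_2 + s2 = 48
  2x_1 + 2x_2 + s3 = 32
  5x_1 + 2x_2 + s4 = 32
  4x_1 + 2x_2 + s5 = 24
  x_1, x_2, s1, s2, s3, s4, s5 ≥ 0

At x_1 = 1, x_2 = 10, compute slack b - a·x for each constraint:
  C1: 25 − 25 = 0  (binding)
  C2: 48 − 45 = 3  (slack)
  C3: 32 − 22 = 10  (slack)
  C4: 32 − 25 = 7  (slack)
  C5: 24 − 24 = 0  (binding)

Optimal: x_1 = 1, x_2 = 10
Binding: C1, C5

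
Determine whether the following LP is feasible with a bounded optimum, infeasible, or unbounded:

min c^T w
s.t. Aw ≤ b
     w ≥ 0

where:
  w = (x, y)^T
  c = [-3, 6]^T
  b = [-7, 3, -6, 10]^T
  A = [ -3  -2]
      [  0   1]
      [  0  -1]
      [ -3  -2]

Infeasible (no feasible solution exists)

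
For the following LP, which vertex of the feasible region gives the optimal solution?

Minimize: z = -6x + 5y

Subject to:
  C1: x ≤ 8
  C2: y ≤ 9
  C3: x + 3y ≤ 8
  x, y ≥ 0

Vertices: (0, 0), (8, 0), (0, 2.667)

Evaluate the objective at each vertex of the feasible region:
  z(0, 0) = 0
  z(8, 0) = -48  ←
  z(0, 2.667) = 13.33
The minimum is at x = 8, y = 0.

(8, 0)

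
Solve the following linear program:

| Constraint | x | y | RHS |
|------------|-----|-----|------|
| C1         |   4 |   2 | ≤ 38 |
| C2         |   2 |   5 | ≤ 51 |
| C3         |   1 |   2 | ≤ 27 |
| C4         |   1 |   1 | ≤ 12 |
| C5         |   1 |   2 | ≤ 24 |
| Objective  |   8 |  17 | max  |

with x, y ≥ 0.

Evaluate the objective at each vertex of the feasible region:
  z(0, 0) = 0
  z(9.5, 0) = 76
  z(7, 5) = 141
  z(3, 9) = 177  ←
  z(0, 10.2) = 173.4
The maximum is at x = 3, y = 9.

x = 3, y = 9, z = 177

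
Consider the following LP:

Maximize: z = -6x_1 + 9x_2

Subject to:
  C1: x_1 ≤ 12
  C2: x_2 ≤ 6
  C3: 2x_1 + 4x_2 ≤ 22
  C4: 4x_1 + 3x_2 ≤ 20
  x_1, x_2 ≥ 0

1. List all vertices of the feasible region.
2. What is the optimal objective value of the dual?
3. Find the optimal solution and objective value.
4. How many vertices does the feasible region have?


1. (0, 0), (5, 0), (1.4, 4.8), (0, 5.5)
2. 49.5
3. x_1 = 0, x_2 = 5.5, z = 49.5
4. 4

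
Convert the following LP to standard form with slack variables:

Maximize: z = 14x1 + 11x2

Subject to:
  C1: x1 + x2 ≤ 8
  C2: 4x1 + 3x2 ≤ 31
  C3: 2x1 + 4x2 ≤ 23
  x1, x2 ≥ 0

max z = 14x1 + 11x2

s.t.
  x1 + x2 + s1 = 8
  4x1 + 3x2 + s2 = 31
  2x1 + 4x2 + s3 = 23
  x1, x2, s1, s2, s3 ≥ 0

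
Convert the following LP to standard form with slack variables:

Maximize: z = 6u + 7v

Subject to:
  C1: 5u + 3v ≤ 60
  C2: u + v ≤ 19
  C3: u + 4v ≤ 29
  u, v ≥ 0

max z = 6u + 7v

s.t.
  5u + 3v + s1 = 60
  u + v + s2 = 19
  u + 4v + s3 = 29
  u, v, s1, s2, s3 ≥ 0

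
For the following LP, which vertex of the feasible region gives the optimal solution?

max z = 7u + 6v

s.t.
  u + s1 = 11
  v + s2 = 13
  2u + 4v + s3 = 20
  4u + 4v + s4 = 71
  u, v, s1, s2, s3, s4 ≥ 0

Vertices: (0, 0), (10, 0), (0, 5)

Evaluate the objective at each vertex of the feasible region:
  z(0, 0) = 0
  z(10, 0) = 70  ←
  z(0, 5) = 30
The maximum is at u = 10, v = 0.

(10, 0)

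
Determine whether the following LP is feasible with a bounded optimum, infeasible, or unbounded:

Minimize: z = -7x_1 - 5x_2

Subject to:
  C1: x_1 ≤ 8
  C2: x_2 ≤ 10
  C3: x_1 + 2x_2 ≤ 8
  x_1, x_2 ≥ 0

Feasible with a bounded optimal solution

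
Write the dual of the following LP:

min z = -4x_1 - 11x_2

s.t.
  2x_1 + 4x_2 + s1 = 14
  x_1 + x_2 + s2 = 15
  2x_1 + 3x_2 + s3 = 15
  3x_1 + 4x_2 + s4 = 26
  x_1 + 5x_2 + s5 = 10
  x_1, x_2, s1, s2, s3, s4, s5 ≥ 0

Primal min cᵀx s.t. Ax ≤ b, x ≥ 0  →  Dual max −bᵀy s.t. Aᵀy ≥ −c, y ≥ 0.

Maximize: z = -14y1 - 15y2 - 15y3 - 26y4 - 10y5

Subject to:
  2y1 + y2 + 2y3 + 3y4 + y5 ≥ 4
  4y1 + y2 + 3y3 + 4y4 + 5y5 ≥ 11
  y1, y2, y3, y4, y5 ≥ 0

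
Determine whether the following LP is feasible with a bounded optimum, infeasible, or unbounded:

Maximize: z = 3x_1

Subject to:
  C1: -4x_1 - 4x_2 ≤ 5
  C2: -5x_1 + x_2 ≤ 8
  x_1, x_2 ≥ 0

Unbounded (objective can increase without bound)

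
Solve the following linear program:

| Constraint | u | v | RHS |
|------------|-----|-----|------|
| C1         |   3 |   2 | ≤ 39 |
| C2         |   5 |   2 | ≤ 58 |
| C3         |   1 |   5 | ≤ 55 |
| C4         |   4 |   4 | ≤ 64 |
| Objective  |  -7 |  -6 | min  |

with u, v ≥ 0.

Evaluate the objective at each vertex of the feasible region:
  z(0, 0) = 0
  z(11.6, 0) = -81.2
  z(9.5, 5.25) = -98
  z(7, 9) = -103  ←
  z(6.25, 9.75) = -102.2
  z(0, 11) = -66
The minimum is at u = 7, v = 9.

u = 7, v = 9, z = -103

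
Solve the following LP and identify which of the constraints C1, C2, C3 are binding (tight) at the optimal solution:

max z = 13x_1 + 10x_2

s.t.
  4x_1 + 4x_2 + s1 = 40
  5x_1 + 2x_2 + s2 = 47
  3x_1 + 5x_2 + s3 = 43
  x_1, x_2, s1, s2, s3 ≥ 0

At x_1 = 9, x_2 = 1, compute slack b - a·x for each constraint:
  C1: 40 − 40 = 0  (binding)
  C2: 47 − 47 = 0  (binding)
  C3: 43 − 32 = 11  (slack)

Optimal: x_1 = 9, x_2 = 1
Binding: C1, C2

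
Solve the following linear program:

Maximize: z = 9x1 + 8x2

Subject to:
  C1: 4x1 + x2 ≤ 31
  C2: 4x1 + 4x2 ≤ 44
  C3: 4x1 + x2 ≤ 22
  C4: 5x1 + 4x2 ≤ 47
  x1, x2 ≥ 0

Evaluate the objective at each vertex of the feasible region:
  z(0, 0) = 0
  z(5.5, 0) = 49.5
  z(3.727, 7.091) = 90.27
  z(3, 8) = 91  ←
  z(0, 11) = 88
The maximum is at x1 = 3, x2 = 8.

x1 = 3, x2 = 8, z = 91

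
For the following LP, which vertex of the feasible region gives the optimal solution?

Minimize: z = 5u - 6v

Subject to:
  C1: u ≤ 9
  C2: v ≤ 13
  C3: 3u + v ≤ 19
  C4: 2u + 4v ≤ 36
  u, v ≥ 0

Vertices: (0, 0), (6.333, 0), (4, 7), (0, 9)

Evaluate the objective at each vertex of the feasible region:
  z(0, 0) = 0
  z(6.333, 0) = 31.67
  z(4, 7) = -22
  z(0, 9) = -54  ←
The minimum is at u = 0, v = 9.

(0, 9)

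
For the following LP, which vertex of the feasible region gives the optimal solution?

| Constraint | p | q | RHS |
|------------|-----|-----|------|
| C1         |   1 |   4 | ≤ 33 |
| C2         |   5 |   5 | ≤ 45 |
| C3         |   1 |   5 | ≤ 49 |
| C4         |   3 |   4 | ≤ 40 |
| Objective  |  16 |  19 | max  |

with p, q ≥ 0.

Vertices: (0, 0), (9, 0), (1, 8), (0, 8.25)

Evaluate the objective at each vertex of the feasible region:
  z(0, 0) = 0
  z(9, 0) = 144
  z(1, 8) = 168  ←
  z(0, 8.25) = 156.8
The maximum is at p = 1, q = 8.

(1, 8)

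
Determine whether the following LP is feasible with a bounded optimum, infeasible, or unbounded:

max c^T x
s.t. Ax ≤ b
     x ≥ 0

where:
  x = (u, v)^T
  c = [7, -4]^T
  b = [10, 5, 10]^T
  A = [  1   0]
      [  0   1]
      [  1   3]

Feasible with a bounded optimal solution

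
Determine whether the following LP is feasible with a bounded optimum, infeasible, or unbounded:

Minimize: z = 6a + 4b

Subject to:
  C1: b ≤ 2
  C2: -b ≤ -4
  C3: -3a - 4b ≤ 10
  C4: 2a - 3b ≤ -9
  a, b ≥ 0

Infeasible (no feasible solution exists)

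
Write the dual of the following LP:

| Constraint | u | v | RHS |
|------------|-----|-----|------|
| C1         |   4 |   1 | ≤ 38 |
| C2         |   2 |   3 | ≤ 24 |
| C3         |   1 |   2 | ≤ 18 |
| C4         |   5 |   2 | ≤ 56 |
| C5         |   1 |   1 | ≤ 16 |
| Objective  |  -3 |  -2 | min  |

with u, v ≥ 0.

Primal min cᵀx s.t. Ax ≤ b, x ≥ 0  →  Dual max −bᵀy s.t. Aᵀy ≥ −c, y ≥ 0.

Maximize: z = -38y1 - 24y2 - 18y3 - 56y4 - 16y5

Subject to:
  4y1 + 2y2 + y3 + 5y4 + y5 ≥ 3
  y1 + 3y2 + 2y3 + 2y4 + y5 ≥ 2
  y1, y2, y3, y4, y5 ≥ 0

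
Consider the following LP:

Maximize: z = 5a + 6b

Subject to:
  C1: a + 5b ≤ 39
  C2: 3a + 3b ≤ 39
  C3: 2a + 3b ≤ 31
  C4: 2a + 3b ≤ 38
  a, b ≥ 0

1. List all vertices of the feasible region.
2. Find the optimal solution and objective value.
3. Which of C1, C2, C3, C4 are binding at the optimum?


1. (0, 0), (13, 0), (8, 5), (5.429, 6.714), (0, 7.8)
2. a = 8, b = 5, z = 70
3. C2, C3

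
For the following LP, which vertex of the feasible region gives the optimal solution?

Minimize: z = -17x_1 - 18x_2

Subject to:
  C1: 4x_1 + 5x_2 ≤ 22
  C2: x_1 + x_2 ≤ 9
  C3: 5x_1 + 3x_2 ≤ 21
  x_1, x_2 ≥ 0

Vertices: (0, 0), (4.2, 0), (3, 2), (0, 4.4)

Evaluate the objective at each vertex of the feasible region:
  z(0, 0) = 0
  z(4.2, 0) = -71.4
  z(3, 2) = -87  ←
  z(0, 4.4) = -79.2
The minimum is at x_1 = 3, x_2 = 2.

(3, 2)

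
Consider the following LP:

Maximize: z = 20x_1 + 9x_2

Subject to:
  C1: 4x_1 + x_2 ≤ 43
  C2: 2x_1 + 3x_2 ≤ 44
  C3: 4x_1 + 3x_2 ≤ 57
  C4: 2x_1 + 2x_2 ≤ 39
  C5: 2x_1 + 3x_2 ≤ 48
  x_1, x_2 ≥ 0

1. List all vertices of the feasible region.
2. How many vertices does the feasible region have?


1. (0, 0), (10.75, 0), (9, 7), (6.5, 10.33), (0, 14.67)
2. 5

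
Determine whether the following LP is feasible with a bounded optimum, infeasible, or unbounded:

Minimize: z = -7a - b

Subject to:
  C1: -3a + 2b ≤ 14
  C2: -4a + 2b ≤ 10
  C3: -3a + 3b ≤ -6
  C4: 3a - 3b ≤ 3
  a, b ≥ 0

Infeasible (no feasible solution exists)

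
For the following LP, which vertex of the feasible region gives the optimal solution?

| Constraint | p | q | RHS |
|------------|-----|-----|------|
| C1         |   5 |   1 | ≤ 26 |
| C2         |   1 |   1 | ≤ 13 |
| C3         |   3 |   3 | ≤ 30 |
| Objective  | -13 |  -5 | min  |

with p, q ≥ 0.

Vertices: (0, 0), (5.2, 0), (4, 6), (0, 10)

Evaluate the objective at each vertex of the feasible region:
  z(0, 0) = 0
  z(5.2, 0) = -67.6
  z(4, 6) = -82  ←
  z(0, 10) = -50
The minimum is at p = 4, q = 6.

(4, 6)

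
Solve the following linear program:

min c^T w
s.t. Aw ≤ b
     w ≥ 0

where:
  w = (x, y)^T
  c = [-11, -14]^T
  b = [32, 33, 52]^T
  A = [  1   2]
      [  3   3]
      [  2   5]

Evaluate the objective at each vertex of the feasible region:
  z(0, 0) = 0
  z(11, 0) = -121
  z(1, 10) = -151  ←
  z(0, 10.4) = -145.6
The minimum is at x = 1, y = 10.

x = 1, y = 10, z = -151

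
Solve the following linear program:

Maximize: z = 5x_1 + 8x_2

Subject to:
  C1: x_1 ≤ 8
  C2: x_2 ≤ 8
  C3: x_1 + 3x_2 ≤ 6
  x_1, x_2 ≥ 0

Evaluate the objective at each vertex of the feasible region:
  z(0, 0) = 0
  z(6, 0) = 30  ←
  z(0, 2) = 16
The maximum is at x_1 = 6, x_2 = 0.

x_1 = 6, x_2 = 0, z = 30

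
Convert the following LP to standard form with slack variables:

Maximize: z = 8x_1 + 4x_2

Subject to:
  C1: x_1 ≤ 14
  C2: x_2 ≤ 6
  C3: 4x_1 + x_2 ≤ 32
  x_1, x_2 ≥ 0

max z = 8x_1 + 4x_2

s.t.
  x_1 + s1 = 14
  x_2 + s2 = 6
  4x_1 + x_2 + s3 = 32
  x_1, x_2, s1, s2, s3 ≥ 0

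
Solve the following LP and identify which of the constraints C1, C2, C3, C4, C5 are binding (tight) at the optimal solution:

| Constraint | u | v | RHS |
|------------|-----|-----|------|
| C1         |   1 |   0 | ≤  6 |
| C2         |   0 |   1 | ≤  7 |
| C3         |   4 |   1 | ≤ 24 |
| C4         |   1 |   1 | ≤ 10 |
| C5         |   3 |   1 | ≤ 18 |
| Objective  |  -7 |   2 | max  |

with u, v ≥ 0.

At u = 0, v = 7, compute slack b - a·x for each constraint:
  C1: 6 − 0 = 6  (slack)
  C2: 7 − 7 = 0  (binding)
  C3: 24 − 7 = 17  (slack)
  C4: 10 − 7 = 3  (slack)
  C5: 18 − 7 = 11  (slack)

Optimal: u = 0, v = 7
Binding: C2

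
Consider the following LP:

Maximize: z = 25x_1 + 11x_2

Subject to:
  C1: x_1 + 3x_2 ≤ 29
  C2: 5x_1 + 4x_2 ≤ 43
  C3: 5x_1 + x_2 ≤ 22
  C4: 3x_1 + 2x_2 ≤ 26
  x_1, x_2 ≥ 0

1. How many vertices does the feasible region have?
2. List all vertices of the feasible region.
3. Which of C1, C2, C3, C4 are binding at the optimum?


1. 5
2. (0, 0), (4.4, 0), (3, 7), (1.182, 9.273), (0, 9.667)
3. C2, C3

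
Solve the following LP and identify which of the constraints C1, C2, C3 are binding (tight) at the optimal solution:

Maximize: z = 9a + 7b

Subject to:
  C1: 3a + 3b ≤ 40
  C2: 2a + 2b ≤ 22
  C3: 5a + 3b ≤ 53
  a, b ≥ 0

At a = 10, b = 1, compute slack b - a·x for each constraint:
  C1: 40 − 33 = 7  (slack)
  C2: 22 − 22 = 0  (binding)
  C3: 53 − 53 = 0  (binding)

Optimal: a = 10, b = 1
Binding: C2, C3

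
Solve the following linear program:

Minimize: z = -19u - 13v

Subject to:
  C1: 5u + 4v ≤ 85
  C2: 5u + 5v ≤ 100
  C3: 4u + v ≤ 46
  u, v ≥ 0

Evaluate the objective at each vertex of the feasible region:
  z(0, 0) = 0
  z(11.5, 0) = -218.5
  z(9, 10) = -301  ←
  z(5, 15) = -290
  z(0, 20) = -260
The minimum is at u = 9, v = 10.

u = 9, v = 10, z = -301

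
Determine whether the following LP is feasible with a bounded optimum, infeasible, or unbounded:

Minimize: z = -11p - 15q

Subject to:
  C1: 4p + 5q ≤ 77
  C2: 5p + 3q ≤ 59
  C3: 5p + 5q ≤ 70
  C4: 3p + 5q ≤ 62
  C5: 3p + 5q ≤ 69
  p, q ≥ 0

Feasible with a bounded optimal solution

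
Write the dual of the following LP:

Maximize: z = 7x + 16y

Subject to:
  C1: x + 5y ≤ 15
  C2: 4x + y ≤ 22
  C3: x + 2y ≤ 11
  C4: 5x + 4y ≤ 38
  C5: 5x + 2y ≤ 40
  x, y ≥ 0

Primal max cᵀx s.t. Ax ≤ b, x ≥ 0  →  Dual min bᵀy s.t. Aᵀy ≥ c, y ≥ 0.

Minimize: z = 15y1 + 22y2 + 11y3 + 38y4 + 40y5

Subject to:
  y1 + 4y2 + y3 + 5y4 + 5y5 ≥ 7
  5y1 + y2 + 2y3 + 4y4 + 2y5 ≥ 16
  y1, y2, y3, y4, y5 ≥ 0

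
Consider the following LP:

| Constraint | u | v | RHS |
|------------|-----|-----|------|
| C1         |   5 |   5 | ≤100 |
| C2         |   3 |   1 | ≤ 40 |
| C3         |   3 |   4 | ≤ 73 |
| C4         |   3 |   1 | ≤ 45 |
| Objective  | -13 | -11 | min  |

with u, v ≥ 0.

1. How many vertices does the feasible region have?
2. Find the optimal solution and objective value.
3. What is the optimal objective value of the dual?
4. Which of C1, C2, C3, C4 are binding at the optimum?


1. 5
2. u = 10, v = 10, z = -240
3. -240
4. C1, C2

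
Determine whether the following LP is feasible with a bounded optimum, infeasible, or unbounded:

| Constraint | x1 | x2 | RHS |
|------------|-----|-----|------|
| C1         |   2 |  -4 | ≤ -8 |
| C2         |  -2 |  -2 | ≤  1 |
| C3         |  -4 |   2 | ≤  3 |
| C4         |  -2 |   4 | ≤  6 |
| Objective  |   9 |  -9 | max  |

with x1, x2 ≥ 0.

Infeasible (no feasible solution exists)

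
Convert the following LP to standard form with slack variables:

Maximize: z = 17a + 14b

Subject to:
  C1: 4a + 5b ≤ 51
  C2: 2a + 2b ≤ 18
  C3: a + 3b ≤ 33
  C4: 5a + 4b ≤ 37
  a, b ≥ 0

max z = 17a + 14b

s.t.
  4a + 5b + s1 = 51
  2a + 2b + s2 = 18
  a + 3b + s3 = 33
  5a + 4b + s4 = 37
  a, b, s1, s2, s3, s4 ≥ 0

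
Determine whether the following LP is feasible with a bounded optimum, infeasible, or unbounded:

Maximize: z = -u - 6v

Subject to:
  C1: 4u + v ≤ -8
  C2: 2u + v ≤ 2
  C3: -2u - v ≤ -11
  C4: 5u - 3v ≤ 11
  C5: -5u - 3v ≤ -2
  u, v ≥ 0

Infeasible (no feasible solution exists)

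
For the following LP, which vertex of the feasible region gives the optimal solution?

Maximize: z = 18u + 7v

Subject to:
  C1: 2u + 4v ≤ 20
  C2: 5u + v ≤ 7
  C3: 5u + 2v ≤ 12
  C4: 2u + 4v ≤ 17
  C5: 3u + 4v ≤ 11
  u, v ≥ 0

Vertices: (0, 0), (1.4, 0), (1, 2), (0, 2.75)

Evaluate the objective at each vertex of the feasible region:
  z(0, 0) = 0
  z(1.4, 0) = 25.2
  z(1, 2) = 32  ←
  z(0, 2.75) = 19.25
The maximum is at u = 1, v = 2.

(1, 2)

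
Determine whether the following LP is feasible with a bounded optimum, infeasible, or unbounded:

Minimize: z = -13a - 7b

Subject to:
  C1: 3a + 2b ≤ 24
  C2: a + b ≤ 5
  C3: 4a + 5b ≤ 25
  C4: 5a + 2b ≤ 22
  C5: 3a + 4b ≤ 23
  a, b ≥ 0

Feasible with a bounded optimal solution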